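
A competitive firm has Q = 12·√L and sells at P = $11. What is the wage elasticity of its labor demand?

ε = -2

MP_L = (1/2)·12·L^(-1/2), so P·MP_L = w gives 66·L^(-1/2) = w.
Solving, L(w) = (66/w)^(2). This is a constant-elasticity form: L ∝ w^(−2), so ε = −2.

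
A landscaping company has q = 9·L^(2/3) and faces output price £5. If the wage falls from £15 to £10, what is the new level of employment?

L* = 27

From P·MP_L = w with MP_L = 6·L^(-1/3), the labor demand is L(w) = (30/w)^(3).
At w = 15: L = 8. At w = 10: L = 27.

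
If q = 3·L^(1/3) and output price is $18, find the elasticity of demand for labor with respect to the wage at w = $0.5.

ε = -1.5

MP_L = (1/3)·3·L^(-2/3), so P·MP_L = w gives 18·L^(-2/3) = w.
Solving, L(w) = (18/w)^(3/2). This is a constant-elasticity form: L ∝ w^(−3/2), so ε = −3/2.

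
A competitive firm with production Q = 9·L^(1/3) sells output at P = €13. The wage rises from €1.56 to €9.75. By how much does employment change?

From P·MP_L = w with MP_L = 3·L^(-2/3), the labor demand is L(w) = (39/w)^(3/2).
At w = 1.56: L = 125. At w = 9.75: L = 8.
ΔL = 8 − 125 = -117.

ΔL = -117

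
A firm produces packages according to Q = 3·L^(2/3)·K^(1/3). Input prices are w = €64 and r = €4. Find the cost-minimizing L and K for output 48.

Cost minimization requires the marginal rate of technical substitution to equal the input-price ratio: MP_L/MP_K = w/r.
Here MP_L/MP_K = (2/3)·(K/L)/(1/3) = 2·(K/L). Setting this equal to 64/4 = 16 gives K = 8L.
Substituting into Q = 48: 3·L^(2/3)·(8L)^(1/3) = 48.
Solving, L = 8 and K = 64.

L* = 8, K* = 64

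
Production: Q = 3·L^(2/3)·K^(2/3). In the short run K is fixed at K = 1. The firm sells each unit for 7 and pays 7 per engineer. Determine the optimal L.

With K = 1, MP_L = (2/3)·3·L^(-1/3)·1^(2/3) = 2·L^(-1/3).
Profit maximization for a price taker requires P·MP_L = w: 7·2·L^(-1/3) = 7.
So L^(-1/3) = 0.5, which gives L = 8.

L* = 8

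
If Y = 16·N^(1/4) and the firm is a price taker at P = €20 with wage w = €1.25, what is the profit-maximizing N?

MP_N = (1/4)·16·N^(-3/4) = 4·N^(-3/4).
Profit maximization for a price taker requires P·MP_N = w: 20·4·N^(-3/4) = 1.25.
So N^(-3/4) = 0.015625, which gives N = 256.

N* = 256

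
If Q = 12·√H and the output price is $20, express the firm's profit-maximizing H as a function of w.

MP_H = (1/2)·12·H^(-1/2) = 6·H^(-1/2).
Setting P·MP_H = w: 120·H^(-1/2) = w.
Solving for H: H^(-1/2) = w/120, so H = (120/w)^(2).

H(w) = 14400/w²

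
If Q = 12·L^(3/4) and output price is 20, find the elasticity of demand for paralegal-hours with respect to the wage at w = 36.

ε = -4

MP_L = (3/4)·12·L^(-1/4), so P·MP_L = w gives 180·L^(-1/4) = w.
Solving, L(w) = (180/w)^(4). This is a constant-elasticity form: L ∝ w^(−4), so ε = −4.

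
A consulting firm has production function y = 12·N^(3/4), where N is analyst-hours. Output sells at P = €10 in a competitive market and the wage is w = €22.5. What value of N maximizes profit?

MP_N = (3/4)·12·N^(-1/4) = 9·N^(-1/4).
Profit maximization for a price taker requires P·MP_N = w: 10·9·N^(-1/4) = 22.5.
So N^(-1/4) = 0.25, which gives N = 256.

N* = 256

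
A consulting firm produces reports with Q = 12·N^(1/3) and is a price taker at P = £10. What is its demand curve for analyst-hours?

N(w) = (40/w)^(3/2)

MP_N = (1/3)·12·N^(-2/3) = 4·N^(-2/3).
Setting P·MP_N = w: 40·N^(-2/3) = w.
Solving for N: N^(-2/3) = w/40, so N = (40/w)^(3/2).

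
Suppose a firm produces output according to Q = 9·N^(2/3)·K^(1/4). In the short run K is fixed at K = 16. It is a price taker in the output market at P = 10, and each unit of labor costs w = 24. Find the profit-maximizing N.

N* = 125

With K = 16, MP_N = (2/3)·9·N^(-1/3)·16^(1/4) = 12·N^(-1/3).
Profit maximization for a price taker requires P·MP_N = w: 10·12·N^(-1/3) = 24.
So N^(-1/3) = 0.2, which gives N = 125.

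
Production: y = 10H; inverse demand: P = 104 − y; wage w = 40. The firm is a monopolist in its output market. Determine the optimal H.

H* = 5

Marginal revenue from the inverse demand is MR = 104 − 2y.
The marginal product is MP_H = 10.
A monopolist hires until marginal revenue product equals the wage: MR·MP_H = w.
(104 − 20H)·10 = 40, so H = 5.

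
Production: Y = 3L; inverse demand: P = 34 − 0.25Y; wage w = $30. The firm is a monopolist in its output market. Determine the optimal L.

L* = 16

Marginal revenue from the inverse demand is MR = 34 − 0.5Y.
The marginal product is MP_L = 3.
A monopolist hires until marginal revenue product equals the wage: MR·MP_L = w.
(34 − 1.5L)·3 = 30, so L = 16.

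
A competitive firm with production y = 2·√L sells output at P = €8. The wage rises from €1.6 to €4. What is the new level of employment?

L* = 4

From P·MP_L = w with MP_L = L^(-1/2), the labor demand is L(w) = (8/w)^(2).
At w = 1.6: L = 25. At w = 4: L = 4.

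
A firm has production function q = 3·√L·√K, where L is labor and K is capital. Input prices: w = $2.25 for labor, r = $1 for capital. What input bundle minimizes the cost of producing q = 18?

Cost minimization requires the marginal rate of technical substitution to equal the input-price ratio: MP_L/MP_K = w/r.
Here MP_L/MP_K = (1/2)·(K/L)/(1/2) = (K/L). Setting this equal to 2.25/1 = 2.25 gives K = 2.25L.
Substituting into q = 18: 3·L^(1/2)·(2.25L)^(1/2) = 18.
Solving, L = 4 and K = 9.

L* = 4, K* = 9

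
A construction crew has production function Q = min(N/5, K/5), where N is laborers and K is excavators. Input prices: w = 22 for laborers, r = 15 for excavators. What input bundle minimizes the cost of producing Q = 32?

With a fixed-proportions technology, the cost-minimizing bundle uses no slack in either input: N/5 = K/5 = Q.
So N = 5·32 = 160 and K = 5·32 = 160.

N* = 160, K* = 160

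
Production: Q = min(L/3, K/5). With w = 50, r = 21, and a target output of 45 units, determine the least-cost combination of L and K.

With a fixed-proportions technology, the cost-minimizing bundle uses no slack in either input: L/3 = K/5 = Q.
So L = 3·45 = 135 and K = 5·45 = 225.

L* = 135, K* = 225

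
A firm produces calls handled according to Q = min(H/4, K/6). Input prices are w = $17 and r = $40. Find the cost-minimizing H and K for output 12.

With a fixed-proportions technology, the cost-minimizing bundle uses no slack in either input: H/4 = K/6 = Q.
So H = 4·12 = 48 and K = 6·12 = 72.

H* = 48, K* = 72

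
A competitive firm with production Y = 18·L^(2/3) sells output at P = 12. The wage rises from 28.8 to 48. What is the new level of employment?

L* = 27

From P·MP_L = w with MP_L = 12·L^(-1/3), the labor demand is L(w) = (144/w)^(3).
At w = 28.8: L = 125. At w = 48: L = 27.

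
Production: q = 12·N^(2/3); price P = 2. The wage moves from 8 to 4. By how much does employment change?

From P·MP_N = w with MP_N = 8·N^(-1/3), the labor demand is N(w) = (16/w)^(3).
At w = 8: N = 8. At w = 4: N = 64.
ΔN = 64 − 8 = 56.

ΔN = 56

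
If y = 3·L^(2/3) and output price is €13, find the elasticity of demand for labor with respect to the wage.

ε = -3

MP_L = (2/3)·3·L^(-1/3), so P·MP_L = w gives 26·L^(-1/3) = w.
Solving, L(w) = (26/w)^(3). This is a constant-elasticity form: L ∝ w^(−3), so ε = −3.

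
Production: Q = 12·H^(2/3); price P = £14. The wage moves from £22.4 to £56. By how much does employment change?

ΔH = -117

From P·MP_H = w with MP_H = 8·H^(-1/3), the labor demand is H(w) = (112/w)^(3).
At w = 22.4: H = 125. At w = 56: H = 8.
ΔH = 8 − 125 = -117.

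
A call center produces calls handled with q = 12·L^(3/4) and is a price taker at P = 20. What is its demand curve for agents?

L(w) = (180/w)^(4)

MP_L = (3/4)·12·L^(-1/4) = 9·L^(-1/4).
Setting P·MP_L = w: 180·L^(-1/4) = w.
Solving for L: L^(-1/4) = w/180, so L = (180/w)^(4).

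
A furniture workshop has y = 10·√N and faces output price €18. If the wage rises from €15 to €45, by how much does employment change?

From P·MP_N = w with MP_N = 5·N^(-1/2), the labor demand is N(w) = (90/w)^(2).
At w = 15: N = 36. At w = 45: N = 4.
ΔN = 4 − 36 = -32.

ΔN = -32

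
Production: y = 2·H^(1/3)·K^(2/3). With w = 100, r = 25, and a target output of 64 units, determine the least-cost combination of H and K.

Cost minimization requires the marginal rate of technical substitution to equal the input-price ratio: MP_H/MP_K = w/r.
Here MP_H/MP_K = (1/3)·(K/H)/(2/3) = 0.5·(K/H). Setting this equal to 100/25 = 4 gives K = 8H.
Substituting into y = 64: 2·H^(1/3)·(8H)^(2/3) = 64.
Solving, H = 8 and K = 64.

H* = 8, K* = 64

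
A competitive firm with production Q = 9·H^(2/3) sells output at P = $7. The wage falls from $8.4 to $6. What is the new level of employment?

H* = 343

From P·MP_H = w with MP_H = 6·H^(-1/3), the labor demand is H(w) = (42/w)^(3).
At w = 8.4: H = 125. At w = 6: H = 343.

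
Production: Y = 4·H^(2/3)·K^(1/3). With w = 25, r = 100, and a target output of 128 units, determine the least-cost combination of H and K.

H* = 64, K* = 8

Cost minimization requires the marginal rate of technical substitution to equal the input-price ratio: MP_H/MP_K = w/r.
Here MP_H/MP_K = (2/3)·(K/H)/(1/3) = 2·(K/H). Setting this equal to 25/100 = 0.25 gives K = 0.125H.
Substituting into Y = 128: 4·H^(2/3)·(0.125H)^(1/3) = 128.
Solving, H = 64 and K = 8.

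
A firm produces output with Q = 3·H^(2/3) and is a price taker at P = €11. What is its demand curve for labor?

H(w) = 10648/w³

MP_H = (2/3)·3·H^(-1/3) = 2·H^(-1/3).
Setting P·MP_H = w: 22·H^(-1/3) = w.
Solving for H: H^(-1/3) = w/22, so H = (22/w)^(3).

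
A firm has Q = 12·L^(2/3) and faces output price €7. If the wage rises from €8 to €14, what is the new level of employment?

L* = 64

From P·MP_L = w with MP_L = 8·L^(-1/3), the labor demand is L(w) = (56/w)^(3).
At w = 8: L = 343. At w = 14: L = 64.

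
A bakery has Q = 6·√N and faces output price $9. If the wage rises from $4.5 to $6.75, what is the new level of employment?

N* = 16

From P·MP_N = w with MP_N = 3·N^(-1/2), the labor demand is N(w) = (27/w)^(2).
At w = 4.5: N = 36. At w = 6.75: N = 16.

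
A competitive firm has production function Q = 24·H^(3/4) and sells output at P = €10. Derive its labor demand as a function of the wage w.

H(w) = (180/w)^(4)

MP_H = (3/4)·24·H^(-1/4) = 18·H^(-1/4).
Setting P·MP_H = w: 180·H^(-1/4) = w.
Solving for H: H^(-1/4) = w/180, so H = (180/w)^(4).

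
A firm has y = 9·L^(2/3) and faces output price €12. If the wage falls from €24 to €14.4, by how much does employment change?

From P·MP_L = w with MP_L = 6·L^(-1/3), the labor demand is L(w) = (72/w)^(3).
At w = 24: L = 27. At w = 14.4: L = 125.
ΔL = 125 − 27 = 98.

ΔL = 98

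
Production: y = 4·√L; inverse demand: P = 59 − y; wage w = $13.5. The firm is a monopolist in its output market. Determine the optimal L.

L* = 16

Marginal revenue from the inverse demand is MR = 59 − 2y.
The marginal product is MP_L = 2·L^(-1/2).
A monopolist hires until marginal revenue product equals the wage: MR·MP_L = w.
At L, y = 4·√L. Substituting and solving: (59 − 8·√L)·2·L^(-1/2) = 13.5 gives L = 16.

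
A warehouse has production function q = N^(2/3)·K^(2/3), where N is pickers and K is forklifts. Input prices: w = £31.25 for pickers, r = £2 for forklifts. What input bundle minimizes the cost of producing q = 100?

N* = 8, K* = 125

Cost minimization requires the marginal rate of technical substitution to equal the input-price ratio: MP_N/MP_K = w/r.
Here MP_N/MP_K = (2/3)·(K/N)/(2/3) = (K/N). Setting this equal to 31.25/2 = 15.625 gives K = 15.625N.
Substituting into q = 100: N^(2/3)·(15.625N)^(2/3) = 100.
Solving, N = 8 and K = 125.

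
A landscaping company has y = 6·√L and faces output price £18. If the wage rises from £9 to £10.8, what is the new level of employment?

L* = 25

From P·MP_L = w with MP_L = 3·L^(-1/2), the labor demand is L(w) = (54/w)^(2).
At w = 9: L = 36. At w = 10.8: L = 25.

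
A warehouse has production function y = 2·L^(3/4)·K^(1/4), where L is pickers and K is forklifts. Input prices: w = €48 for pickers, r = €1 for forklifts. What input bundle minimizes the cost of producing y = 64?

L* = 16, K* = 256

Cost minimization requires the marginal rate of technical substitution to equal the input-price ratio: MP_L/MP_K = w/r.
Here MP_L/MP_K = (3/4)·(K/L)/(1/4) = 3·(K/L). Setting this equal to 48/1 = 48 gives K = 16L.
Substituting into y = 64: 2·L^(3/4)·(16L)^(1/4) = 64.
Solving, L = 16 and K = 256.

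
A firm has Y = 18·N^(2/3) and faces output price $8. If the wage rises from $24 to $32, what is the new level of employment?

From P·MP_N = w with MP_N = 12·N^(-1/3), the labor demand is N(w) = (96/w)^(3).
At w = 24: N = 64. At w = 32: N = 27.

N* = 27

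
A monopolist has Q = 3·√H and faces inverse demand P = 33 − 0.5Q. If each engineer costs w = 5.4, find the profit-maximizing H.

Marginal revenue from the inverse demand is MR = 33 − Q.
The marginal product is MP_H = 1.5·H^(-1/2).
A monopolist hires until marginal revenue product equals the wage: MR·MP_H = w.
At H, Q = 3·√H. Substituting and solving: (33 − 3·√H)·1.5·H^(-1/2) = 5.4 gives H = 25.

H* = 25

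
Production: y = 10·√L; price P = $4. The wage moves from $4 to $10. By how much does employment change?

ΔL = -21

From P·MP_L = w with MP_L = 5·L^(-1/2), the labor demand is L(w) = (20/w)^(2).
At w = 4: L = 25. At w = 10: L = 4.
ΔL = 4 − 25 = -21.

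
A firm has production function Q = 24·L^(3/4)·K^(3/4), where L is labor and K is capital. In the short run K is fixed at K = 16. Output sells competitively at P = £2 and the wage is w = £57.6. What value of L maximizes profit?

With K = 16, MP_L = (3/4)·24·L^(-1/4)·16^(3/4) = 144·L^(-1/4).
Profit maximization for a price taker requires P·MP_L = w: 2·144·L^(-1/4) = 57.6.
So L^(-1/4) = 0.2, which gives L = 625.

L* = 625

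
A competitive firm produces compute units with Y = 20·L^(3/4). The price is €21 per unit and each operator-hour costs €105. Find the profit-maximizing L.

L* = 81

MP_L = (3/4)·20·L^(-1/4) = 15·L^(-1/4).
Profit maximization for a price taker requires P·MP_L = w: 21·15·L^(-1/4) = 105.
So L^(-1/4) = 1/3, which gives L = 81.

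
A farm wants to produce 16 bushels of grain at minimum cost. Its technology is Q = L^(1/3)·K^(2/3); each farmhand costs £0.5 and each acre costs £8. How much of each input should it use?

Cost minimization requires the marginal rate of technical substitution to equal the input-price ratio: MP_L/MP_K = w/r.
Here MP_L/MP_K = (1/3)·(K/L)/(2/3) = 0.5·(K/L). Setting this equal to 0.5/8 = 0.0625 gives K = 0.125L.
Substituting into Q = 16: L^(1/3)·(0.125L)^(2/3) = 16.
Solving, L = 64 and K = 8.

L* = 64, K* = 8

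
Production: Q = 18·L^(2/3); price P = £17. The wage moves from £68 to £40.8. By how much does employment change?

From P·MP_L = w with MP_L = 12·L^(-1/3), the labor demand is L(w) = (204/w)^(3).
At w = 68: L = 27. At w = 40.8: L = 125.
ΔL = 125 − 27 = 98.

ΔL = 98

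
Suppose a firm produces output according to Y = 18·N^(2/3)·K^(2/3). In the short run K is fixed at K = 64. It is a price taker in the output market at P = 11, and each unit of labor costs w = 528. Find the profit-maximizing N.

N* = 64

With K = 64, MP_N = (2/3)·18·N^(-1/3)·64^(2/3) = 192·N^(-1/3).
Profit maximization for a price taker requires P·MP_N = w: 11·192·N^(-1/3) = 528.
So N^(-1/3) = 0.25, which gives N = 64.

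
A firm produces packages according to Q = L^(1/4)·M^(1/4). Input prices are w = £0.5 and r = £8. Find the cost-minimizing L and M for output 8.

L* = 256, M* = 16

Cost minimization requires the marginal rate of technical substitution to equal the input-price ratio: MP_L/MP_M = w/r.
Here MP_L/MP_M = (1/4)·(M/L)/(1/4) = (M/L). Setting this equal to 0.5/8 = 0.0625 gives M = 0.0625L.
Substituting into Q = 8: L^(1/4)·(0.0625L)^(1/4) = 8.
Solving, L = 256 and M = 16.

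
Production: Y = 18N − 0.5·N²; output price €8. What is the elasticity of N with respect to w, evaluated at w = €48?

ε = -0.5

From P·MP_N = w with MP_N = 18 − N, labor demand is N(w) = 18 − w/8.
dN/dw = −1/(8) = -0.125.
At w = 48, N = 12, so ε = (dN/dw)·(w/N) = (-0.125)·(48/12) = -0.5.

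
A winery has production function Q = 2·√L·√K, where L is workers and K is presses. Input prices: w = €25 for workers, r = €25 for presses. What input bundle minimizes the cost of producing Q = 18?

Cost minimization requires the marginal rate of technical substitution to equal the input-price ratio: MP_L/MP_K = w/r.
Here MP_L/MP_K = (1/2)·(K/L)/(1/2) = (K/L). Setting this equal to 25/25 = 1 gives K = L.
Substituting into Q = 18: 2·L^(1/2)·(L)^(1/2) = 18.
Solving, L = 9 and K = 9.

L* = 9, K* = 9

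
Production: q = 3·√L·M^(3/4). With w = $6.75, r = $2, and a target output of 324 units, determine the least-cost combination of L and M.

Cost minimization requires the marginal rate of technical substitution to equal the input-price ratio: MP_L/MP_M = w/r.
Here MP_L/MP_M = (1/2)·(M/L)/(3/4) = (2/3)·(M/L). Setting this equal to 6.75/2 = 3.375 gives M = 5.0625L.
Substituting into q = 324: 3·L^(1/2)·(5.0625L)^(3/4) = 324.
Solving, L = 16 and M = 81.

L* = 16, M* = 81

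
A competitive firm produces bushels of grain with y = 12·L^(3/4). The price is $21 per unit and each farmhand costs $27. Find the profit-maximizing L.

L* = 2401

MP_L = (3/4)·12·L^(-1/4) = 9·L^(-1/4).
Profit maximization for a price taker requires P·MP_L = w: 21·9·L^(-1/4) = 27.
So L^(-1/4) = 1/7, which gives L = 2401.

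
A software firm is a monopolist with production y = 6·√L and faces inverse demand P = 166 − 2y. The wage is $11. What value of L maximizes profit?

L* = 36

Marginal revenue from the inverse demand is MR = 166 − 4y.
The marginal product is MP_L = 3·L^(-1/2).
A monopolist hires until marginal revenue product equals the wage: MR·MP_L = w.
At L, y = 6·√L. Substituting and solving: (166 − 24·√L)·3·L^(-1/2) = 11 gives L = 36.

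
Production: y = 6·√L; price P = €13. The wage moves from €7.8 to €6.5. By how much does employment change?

ΔL = 11

From P·MP_L = w with MP_L = 3·L^(-1/2), the labor demand is L(w) = (39/w)^(2).
At w = 7.8: L = 25. At w = 6.5: L = 36.
ΔL = 36 − 25 = 11.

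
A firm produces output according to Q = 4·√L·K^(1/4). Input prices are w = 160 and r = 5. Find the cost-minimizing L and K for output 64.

Cost minimization requires the marginal rate of technical substitution to equal the input-price ratio: MP_L/MP_K = w/r.
Here MP_L/MP_K = (1/2)·(K/L)/(1/4) = 2·(K/L). Setting this equal to 160/5 = 32 gives K = 16L.
Substituting into Q = 64: 4·L^(1/2)·(16L)^(1/4) = 64.
Solving, L = 16 and K = 256.

L* = 16, K* = 256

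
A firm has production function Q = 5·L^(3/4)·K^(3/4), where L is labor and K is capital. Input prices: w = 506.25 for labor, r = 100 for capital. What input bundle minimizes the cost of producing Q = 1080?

Cost minimization requires the marginal rate of technical substitution to equal the input-price ratio: MP_L/MP_K = w/r.
Here MP_L/MP_K = (3/4)·(K/L)/(3/4) = (K/L). Setting this equal to 506.25/100 = 5.0625 gives K = 5.0625L.
Substituting into Q = 1080: 5·L^(3/4)·(5.0625L)^(3/4) = 1080.
Solving, L = 16 and K = 81.

L* = 16, K* = 81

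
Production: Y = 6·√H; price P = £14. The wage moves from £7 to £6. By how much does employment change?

ΔH = 13

From P·MP_H = w with MP_H = 3·H^(-1/2), the labor demand is H(w) = (42/w)^(2).
At w = 7: H = 36. At w = 6: H = 49.
ΔH = 49 − 36 = 13.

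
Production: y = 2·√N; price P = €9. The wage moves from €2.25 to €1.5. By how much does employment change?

ΔN = 20

From P·MP_N = w with MP_N = N^(-1/2), the labor demand is N(w) = (9/w)^(2).
At w = 2.25: N = 16. At w = 1.5: N = 36.
ΔN = 36 − 16 = 20.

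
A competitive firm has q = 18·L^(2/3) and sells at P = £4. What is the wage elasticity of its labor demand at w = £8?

MP_L = (2/3)·18·L^(-1/3), so P·MP_L = w gives 48·L^(-1/3) = w.
Solving, L(w) = (48/w)^(3). This is a constant-elasticity form: L ∝ w^(−3), so ε = −3.

ε = -3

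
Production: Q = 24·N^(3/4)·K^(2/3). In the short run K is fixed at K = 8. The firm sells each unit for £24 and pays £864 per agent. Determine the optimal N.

With K = 8, MP_N = (3/4)·24·N^(-1/4)·8^(2/3) = 72·N^(-1/4).
Profit maximization for a price taker requires P·MP_N = w: 24·72·N^(-1/4) = 864.
So N^(-1/4) = 0.5, which gives N = 16.

N* = 16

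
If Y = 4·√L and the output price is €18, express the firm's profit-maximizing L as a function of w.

MP_L = (1/2)·4·L^(-1/2) = 2·L^(-1/2).
Setting P·MP_L = w: 36·L^(-1/2) = w.
Solving for L: L^(-1/2) = w/36, so L = (36/w)^(2).

L(w) = 1296/w²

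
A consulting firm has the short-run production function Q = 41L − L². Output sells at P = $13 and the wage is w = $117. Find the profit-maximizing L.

L* = 16

The marginal product of L is MP_L = 41 − 2L.
A price-taking firm hires until the value of the marginal product equals the wage: P·MP_L = w, so 13·(41 − 2L) = 117.
Then 41 − 2L = 9, giving L = 16.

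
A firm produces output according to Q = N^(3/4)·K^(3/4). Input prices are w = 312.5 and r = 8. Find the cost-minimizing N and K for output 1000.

Cost minimization requires the marginal rate of technical substitution to equal the input-price ratio: MP_N/MP_K = w/r.
Here MP_N/MP_K = (3/4)·(K/N)/(3/4) = (K/N). Setting this equal to 312.5/8 = 39.0625 gives K = 39.0625N.
Substituting into Q = 1000: N^(3/4)·(39.0625N)^(3/4) = 1000.
Solving, N = 16 and K = 625.

N* = 16, K* = 625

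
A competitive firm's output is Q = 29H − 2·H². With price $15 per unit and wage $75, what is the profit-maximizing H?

The marginal product of H is MP_H = 29 − 4H.
A price-taking firm hires until the value of the marginal product equals the wage: P·MP_H = w, so 15·(29 − 4H) = 75.
Then 29 − 4H = 5, giving H = 6.

H* = 6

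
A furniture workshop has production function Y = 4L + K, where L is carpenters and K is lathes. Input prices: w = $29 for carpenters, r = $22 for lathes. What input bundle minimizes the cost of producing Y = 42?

The inputs are perfect substitutes, so the firm uses whichever has the lower cost per unit of output.
Cost per unit of output via L is 7.25; via K it is 22. L is cheaper.
Producing Y = 42 with L alone: L = 10.5, K = 0.

L* = 10.5, K* = 0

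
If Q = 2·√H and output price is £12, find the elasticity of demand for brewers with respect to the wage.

ε = -2

MP_H = (1/2)·2·H^(-1/2), so P·MP_H = w gives 12·H^(-1/2) = w.
Solving, H(w) = (12/w)^(2). This is a constant-elasticity form: H ∝ w^(−2), so ε = −2.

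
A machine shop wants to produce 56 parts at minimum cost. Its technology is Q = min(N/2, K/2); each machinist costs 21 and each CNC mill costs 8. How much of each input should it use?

With a fixed-proportions technology, the cost-minimizing bundle uses no slack in either input: N/2 = K/2 = Q.
So N = 2·56 = 112 and K = 2·56 = 112.

N* = 112, K* = 112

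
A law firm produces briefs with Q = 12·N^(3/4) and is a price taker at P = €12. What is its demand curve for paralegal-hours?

MP_N = (3/4)·12·N^(-1/4) = 9·N^(-1/4).
Setting P·MP_N = w: 108·N^(-1/4) = w.
Solving for N: N^(-1/4) = w/108, so N = (108/w)^(4).

N(w) = (108/w)^(4)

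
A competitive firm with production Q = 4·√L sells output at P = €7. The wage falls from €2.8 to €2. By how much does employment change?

ΔL = 24

From P·MP_L = w with MP_L = 2·L^(-1/2), the labor demand is L(w) = (14/w)^(2).
At w = 2.8: L = 25. At w = 2: L = 49.
ΔL = 49 − 25 = 24.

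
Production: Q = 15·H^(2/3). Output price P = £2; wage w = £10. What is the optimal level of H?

H* = 8

MP_H = (2/3)·15·H^(-1/3) = 10·H^(-1/3).
Profit maximization for a price taker requires P·MP_H = w: 2·10·H^(-1/3) = 10.
So H^(-1/3) = 0.5, which gives H = 8.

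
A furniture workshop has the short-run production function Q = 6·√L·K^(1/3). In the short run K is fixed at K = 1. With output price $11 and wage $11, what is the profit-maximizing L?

L* = 9

With K = 1, MP_L = (1/2)·6·L^(-1/2)·1^(1/3) = 3·L^(-1/2).
Profit maximization for a price taker requires P·MP_L = w: 11·3·L^(-1/2) = 11.
So L^(-1/2) = 1/3, which gives L = 9.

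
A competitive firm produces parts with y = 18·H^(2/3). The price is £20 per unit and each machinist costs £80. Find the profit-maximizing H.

H* = 27

MP_H = (2/3)·18·H^(-1/3) = 12·H^(-1/3).
Profit maximization for a price taker requires P·MP_H = w: 20·12·H^(-1/3) = 80.
So H^(-1/3) = 1/3, which gives H = 27.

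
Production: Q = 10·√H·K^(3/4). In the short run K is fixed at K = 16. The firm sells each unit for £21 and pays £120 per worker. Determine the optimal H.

H* = 49

With K = 16, MP_H = (1/2)·10·H^(-1/2)·16^(3/4) = 40·H^(-1/2).
Profit maximization for a price taker requires P·MP_H = w: 21·40·H^(-1/2) = 120.
So H^(-1/2) = 1/7, which gives H = 49.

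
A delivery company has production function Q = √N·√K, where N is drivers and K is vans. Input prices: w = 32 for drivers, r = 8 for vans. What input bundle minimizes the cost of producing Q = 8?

N* = 4, K* = 16

Cost minimization requires the marginal rate of technical substitution to equal the input-price ratio: MP_N/MP_K = w/r.
Here MP_N/MP_K = (1/2)·(K/N)/(1/2) = (K/N). Setting this equal to 32/8 = 4 gives K = 4N.
Substituting into Q = 8: N^(1/2)·(4N)^(1/2) = 8.
Solving, N = 4 and K = 16.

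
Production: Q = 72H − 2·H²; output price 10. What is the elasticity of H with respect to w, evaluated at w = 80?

ε = -0.125

From P·MP_H = w with MP_H = 72 − 4H, labor demand is H(w) = (72 − w/10)/4.
dH/dw = −1/(40) = -0.025.
At w = 80, H = 16, so ε = (dH/dw)·(w/H) = (-0.025)·(80/16) = -0.125.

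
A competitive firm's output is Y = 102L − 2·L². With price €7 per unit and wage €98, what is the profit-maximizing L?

L* = 22

The marginal product of L is MP_L = 102 − 4L.
A price-taking firm hires until the value of the marginal product equals the wage: P·MP_L = w, so 7·(102 − 4L) = 98.
Then 102 − 4L = 14, giving L = 22.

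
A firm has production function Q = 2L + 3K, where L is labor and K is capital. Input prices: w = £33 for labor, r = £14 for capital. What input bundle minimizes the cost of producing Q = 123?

L* = 0, K* = 41

The inputs are perfect substitutes, so the firm uses whichever has the lower cost per unit of output.
Cost per unit of output via L is w/2 = 16.5; via K it is r/3 = 14/3. K is cheaper.
Producing Q = 123 with K alone: L = 0, K = 41.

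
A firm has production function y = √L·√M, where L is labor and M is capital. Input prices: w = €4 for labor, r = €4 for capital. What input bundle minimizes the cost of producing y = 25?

Cost minimization requires the marginal rate of technical substitution to equal the input-price ratio: MP_L/MP_M = w/r.
Here MP_L/MP_M = (1/2)·(M/L)/(1/2) = (M/L). Setting this equal to 4/4 = 1 gives M = L.
Substituting into y = 25: L^(1/2)·(L)^(1/2) = 25.
Solving, L = 25 and M = 25.

L* = 25, M* = 25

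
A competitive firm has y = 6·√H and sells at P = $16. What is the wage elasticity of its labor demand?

MP_H = (1/2)·6·H^(-1/2), so P·MP_H = w gives 48·H^(-1/2) = w.
Solving, H(w) = (48/w)^(2). This is a constant-elasticity form: H ∝ w^(−2), so ε = −2.

ε = -2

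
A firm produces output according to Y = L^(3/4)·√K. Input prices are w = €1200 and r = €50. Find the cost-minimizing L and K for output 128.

Cost minimization requires the marginal rate of technical substitution to equal the input-price ratio: MP_L/MP_K = w/r.
Here MP_L/MP_K = (3/4)·(K/L)/(1/2) = 1.5·(K/L). Setting this equal to 1200/50 = 24 gives K = 16L.
Substituting into Y = 128: L^(3/4)·(16L)^(1/2) = 128.
Solving, L = 16 and K = 256.

L* = 16, K* = 256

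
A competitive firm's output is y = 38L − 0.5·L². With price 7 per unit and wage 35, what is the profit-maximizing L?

The marginal product of L is MP_L = 38 − L.
A price-taking firm hires until the value of the marginal product equals the wage: P·MP_L = w, so 7·(38 − L) = 35.
Then 38 − L = 5, giving L = 33.

L* = 33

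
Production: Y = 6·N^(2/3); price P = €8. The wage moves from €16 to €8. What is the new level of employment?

From P·MP_N = w with MP_N = 4·N^(-1/3), the labor demand is N(w) = (32/w)^(3).
At w = 16: N = 8. At w = 8: N = 64.

N* = 64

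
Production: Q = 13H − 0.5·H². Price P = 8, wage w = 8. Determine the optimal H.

The marginal product of H is MP_H = 13 − H.
A price-taking firm hires until the value of the marginal product equals the wage: P·MP_H = w, so 8·(13 − H) = 8.
Then 13 − H = 1, giving H = 12.

H* = 12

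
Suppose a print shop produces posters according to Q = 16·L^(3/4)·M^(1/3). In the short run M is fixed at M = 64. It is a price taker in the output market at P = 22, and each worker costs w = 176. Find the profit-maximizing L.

L* = 1296

With M = 64, MP_L = (3/4)·16·L^(-1/4)·64^(1/3) = 48·L^(-1/4).
Profit maximization for a price taker requires P·MP_L = w: 22·48·L^(-1/4) = 176.
So L^(-1/4) = 1/6, which gives L = 1296.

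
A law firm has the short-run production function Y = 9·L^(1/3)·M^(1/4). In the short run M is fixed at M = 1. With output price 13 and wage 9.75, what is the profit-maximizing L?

With M = 1, MP_L = (1/3)·9·L^(-2/3)·1^(1/4) = 3·L^(-2/3).
Profit maximization for a price taker requires P·MP_L = w: 13·3·L^(-2/3) = 9.75.
So L^(-2/3) = 0.25, which gives L = 8.

L* = 8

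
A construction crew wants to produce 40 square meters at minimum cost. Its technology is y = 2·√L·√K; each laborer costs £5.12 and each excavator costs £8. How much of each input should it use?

Cost minimization requires the marginal rate of technical substitution to equal the input-price ratio: MP_L/MP_K = w/r.
Here MP_L/MP_K = (1/2)·(K/L)/(1/2) = (K/L). Setting this equal to 5.12/8 = 0.64 gives K = 0.64L.
Substituting into y = 40: 2·L^(1/2)·(0.64L)^(1/2) = 40.
Solving, L = 25 and K = 16.

L* = 25, K* = 16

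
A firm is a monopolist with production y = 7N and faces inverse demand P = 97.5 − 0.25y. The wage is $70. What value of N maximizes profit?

Marginal revenue from the inverse demand is MR = 97.5 − 0.5y.
The marginal product is MP_N = 7.
A monopolist hires until marginal revenue product equals the wage: MR·MP_N = w.
(97.5 − 3.5N)·7 = 70, so N = 25.

N* = 25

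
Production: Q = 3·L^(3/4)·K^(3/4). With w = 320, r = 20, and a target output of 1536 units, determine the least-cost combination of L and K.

L* = 16, K* = 256

Cost minimization requires the marginal rate of technical substitution to equal the input-price ratio: MP_L/MP_K = w/r.
Here MP_L/MP_K = (3/4)·(K/L)/(3/4) = (K/L). Setting this equal to 320/20 = 16 gives K = 16L.
Substituting into Q = 1536: 3·L^(3/4)·(16L)^(3/4) = 1536.
Solving, L = 16 and K = 256.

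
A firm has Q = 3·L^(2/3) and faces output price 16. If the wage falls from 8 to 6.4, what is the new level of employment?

From P·MP_L = w with MP_L = 2·L^(-1/3), the labor demand is L(w) = (32/w)^(3).
At w = 8: L = 64. At w = 6.4: L = 125.

L* = 125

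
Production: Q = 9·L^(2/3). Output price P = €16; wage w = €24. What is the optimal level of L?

L* = 64

MP_L = (2/3)·9·L^(-1/3) = 6·L^(-1/3).
Profit maximization for a price taker requires P·MP_L = w: 16·6·L^(-1/3) = 24.
So L^(-1/3) = 0.25, which gives L = 64.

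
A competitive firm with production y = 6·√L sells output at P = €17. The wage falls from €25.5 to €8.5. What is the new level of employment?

L* = 36

From P·MP_L = w with MP_L = 3·L^(-1/2), the labor demand is L(w) = (51/w)^(2).
At w = 25.5: L = 4. At w = 8.5: L = 36.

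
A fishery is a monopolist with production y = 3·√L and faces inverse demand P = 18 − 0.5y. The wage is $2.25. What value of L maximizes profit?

Marginal revenue from the inverse demand is MR = 18 − y.
The marginal product is MP_L = 1.5·L^(-1/2).
A monopolist hires until marginal revenue product equals the wage: MR·MP_L = w.
At L, y = 3·√L. Substituting and solving: (18 − 3·√L)·1.5·L^(-1/2) = 2.25 gives L = 16.

L* = 16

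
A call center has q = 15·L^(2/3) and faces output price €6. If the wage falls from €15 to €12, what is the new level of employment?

L* = 125

From P·MP_L = w with MP_L = 10·L^(-1/3), the labor demand is L(w) = (60/w)^(3).
At w = 15: L = 64. At w = 12: L = 125.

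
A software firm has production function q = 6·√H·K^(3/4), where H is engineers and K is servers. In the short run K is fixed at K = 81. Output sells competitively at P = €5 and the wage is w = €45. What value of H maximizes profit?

With K = 81, MP_H = (1/2)·6·H^(-1/2)·81^(3/4) = 81·H^(-1/2).
Profit maximization for a price taker requires P·MP_H = w: 5·81·H^(-1/2) = 45.
So H^(-1/2) = 1/9, which gives H = 81.

H* = 81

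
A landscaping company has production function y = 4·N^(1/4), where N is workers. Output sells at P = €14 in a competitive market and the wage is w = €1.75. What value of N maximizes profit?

N* = 16

MP_N = (1/4)·4·N^(-3/4) = N^(-3/4).
Profit maximization for a price taker requires P·MP_N = w: 14·N^(-3/4) = 1.75.
So N^(-3/4) = 0.125, which gives N = 16.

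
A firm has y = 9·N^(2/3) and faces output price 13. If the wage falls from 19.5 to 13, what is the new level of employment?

N* = 216

From P·MP_N = w with MP_N = 6·N^(-1/3), the labor demand is N(w) = (78/w)^(3).
At w = 19.5: N = 64. At w = 13: N = 216.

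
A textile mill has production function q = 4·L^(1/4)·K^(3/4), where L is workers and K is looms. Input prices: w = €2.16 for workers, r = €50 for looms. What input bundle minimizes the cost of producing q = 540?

Cost minimization requires the marginal rate of technical substitution to equal the input-price ratio: MP_L/MP_K = w/r.
Here MP_L/MP_K = (1/4)·(K/L)/(3/4) = (1/3)·(K/L). Setting this equal to 2.16/50 = 0.0432 gives K = 0.1296L.
Substituting into q = 540: 4·L^(1/4)·(0.1296L)^(3/4) = 540.
Solving, L = 625 and K = 81.

L* = 625, K* = 81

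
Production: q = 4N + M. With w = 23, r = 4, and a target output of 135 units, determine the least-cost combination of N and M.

The inputs are perfect substitutes, so the firm uses whichever has the lower cost per unit of output.
Cost per unit of output via N is 5.75; via M it is 4. M is cheaper.
Producing q = 135 with M alone: N = 0, M = 135.

N* = 0, M* = 135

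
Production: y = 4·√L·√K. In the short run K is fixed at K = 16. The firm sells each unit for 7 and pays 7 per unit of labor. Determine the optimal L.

L* = 64

With K = 16, MP_L = (1/2)·4·L^(-1/2)·16^(1/2) = 8·L^(-1/2).
Profit maximization for a price taker requires P·MP_L = w: 7·8·L^(-1/2) = 7.
So L^(-1/2) = 0.125, which gives L = 64.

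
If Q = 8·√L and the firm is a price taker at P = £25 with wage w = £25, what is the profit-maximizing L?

MP_L = (1/2)·8·L^(-1/2) = 4·L^(-1/2).
Profit maximization for a price taker requires P·MP_L = w: 25·4·L^(-1/2) = 25.
So L^(-1/2) = 0.25, which gives L = 16.

L* = 16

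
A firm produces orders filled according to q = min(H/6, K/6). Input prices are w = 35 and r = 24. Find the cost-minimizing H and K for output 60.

H* = 360, K* = 360

With a fixed-proportions technology, the cost-minimizing bundle uses no slack in either input: H/6 = K/6 = q.
So H = 6·60 = 360 and K = 6·60 = 360.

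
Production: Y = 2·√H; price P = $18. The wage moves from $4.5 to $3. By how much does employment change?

ΔH = 20

From P·MP_H = w with MP_H = H^(-1/2), the labor demand is H(w) = (18/w)^(2).
At w = 4.5: H = 16. At w = 3: H = 36.
ΔH = 36 − 16 = 20.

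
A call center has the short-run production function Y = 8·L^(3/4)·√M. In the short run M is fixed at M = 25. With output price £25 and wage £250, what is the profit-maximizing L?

L* = 81

With M = 25, MP_L = (3/4)·8·L^(-1/4)·25^(1/2) = 30·L^(-1/4).
Profit maximization for a price taker requires P·MP_L = w: 25·30·L^(-1/4) = 250.
So L^(-1/4) = 1/3, which gives L = 81.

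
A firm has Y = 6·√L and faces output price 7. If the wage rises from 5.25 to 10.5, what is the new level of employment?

From P·MP_L = w with MP_L = 3·L^(-1/2), the labor demand is L(w) = (21/w)^(2).
At w = 5.25: L = 16. At w = 10.5: L = 4.

L* = 4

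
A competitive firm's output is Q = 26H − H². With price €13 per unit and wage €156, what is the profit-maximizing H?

H* = 7

The marginal product of H is MP_H = 26 − 2H.
A price-taking firm hires until the value of the marginal product equals the wage: P·MP_H = w, so 13·(26 − 2H) = 156.
Then 26 − 2H = 12, giving H = 7.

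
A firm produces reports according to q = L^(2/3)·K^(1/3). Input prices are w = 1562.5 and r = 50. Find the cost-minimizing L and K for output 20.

L* = 8, K* = 125

Cost minimization requires the marginal rate of technical substitution to equal the input-price ratio: MP_L/MP_K = w/r.
Here MP_L/MP_K = (2/3)·(K/L)/(1/3) = 2·(K/L). Setting this equal to 1562.5/50 = 31.25 gives K = 15.625L.
Substituting into q = 20: L^(2/3)·(15.625L)^(1/3) = 20.
Solving, L = 8 and K = 125.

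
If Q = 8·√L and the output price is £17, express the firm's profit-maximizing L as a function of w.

L(w) = 4624/w²

MP_L = (1/2)·8·L^(-1/2) = 4·L^(-1/2).
Setting P·MP_L = w: 68·L^(-1/2) = w.
Solving for L: L^(-1/2) = w/68, so L = (68/w)^(2).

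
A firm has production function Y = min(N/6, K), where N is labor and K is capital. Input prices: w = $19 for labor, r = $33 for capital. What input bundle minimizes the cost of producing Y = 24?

N* = 144, K* = 24

With a fixed-proportions technology, the cost-minimizing bundle uses no slack in either input: N/6 = K = Y.
So N = 6·24 = 144 and K = 24.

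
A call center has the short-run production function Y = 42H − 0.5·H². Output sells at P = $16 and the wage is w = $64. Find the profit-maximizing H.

The marginal product of H is MP_H = 42 − H.
A price-taking firm hires until the value of the marginal product equals the wage: P·MP_H = w, so 16·(42 − H) = 64.
Then 42 − H = 4, giving H = 38.

H* = 38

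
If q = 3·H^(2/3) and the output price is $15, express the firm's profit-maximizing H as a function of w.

H(w) = 27000/w³

MP_H = (2/3)·3·H^(-1/3) = 2·H^(-1/3).
Setting P·MP_H = w: 30·H^(-1/3) = w.
Solving for H: H^(-1/3) = w/30, so H = (30/w)^(3).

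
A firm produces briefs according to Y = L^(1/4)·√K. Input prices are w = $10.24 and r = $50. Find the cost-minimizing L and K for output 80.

L* = 625, K* = 256

Cost minimization requires the marginal rate of technical substitution to equal the input-price ratio: MP_L/MP_K = w/r.
Here MP_L/MP_K = (1/4)·(K/L)/(1/2) = 0.5·(K/L). Setting this equal to 10.24/50 = 0.2048 gives K = 0.4096L.
Substituting into Y = 80: L^(1/4)·(0.4096L)^(1/2) = 80.
Solving, L = 625 and K = 256.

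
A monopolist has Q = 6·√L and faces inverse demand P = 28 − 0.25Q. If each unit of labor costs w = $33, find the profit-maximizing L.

L* = 4

Marginal revenue from the inverse demand is MR = 28 − 0.5Q.
The marginal product is MP_L = 3·L^(-1/2).
A monopolist hires until marginal revenue product equals the wage: MR·MP_L = w.
At L, Q = 6·√L. Substituting and solving: (28 − 3·√L)·3·L^(-1/2) = 33 gives L = 4.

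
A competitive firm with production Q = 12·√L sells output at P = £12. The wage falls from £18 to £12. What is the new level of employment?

L* = 36

From P·MP_L = w with MP_L = 6·L^(-1/2), the labor demand is L(w) = (72/w)^(2).
At w = 18: L = 16. At w = 12: L = 36.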